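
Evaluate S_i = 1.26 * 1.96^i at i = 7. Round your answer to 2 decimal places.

S_7 = 1.26 * 1.96^7 ≈ 1.26 * 111.1201 ≈ 140.01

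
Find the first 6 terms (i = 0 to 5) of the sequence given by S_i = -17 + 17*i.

This is an arithmetic sequence.
i=0: S_0 = -17 + 17*0 = -17
i=1: S_1 = -17 + 17*1 = 0
i=2: S_2 = -17 + 17*2 = 17
i=3: S_3 = -17 + 17*3 = 34
i=4: S_4 = -17 + 17*4 = 51
i=5: S_5 = -17 + 17*5 = 68
The first 6 terms are: [-17, 0, 17, 34, 51, 68]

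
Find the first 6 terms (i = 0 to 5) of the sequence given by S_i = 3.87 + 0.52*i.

This is an arithmetic sequence.
i=0: S_0 = 3.87 + 0.52*0 = 3.87
i=1: S_1 = 3.87 + 0.52*1 = 4.39
i=2: S_2 = 3.87 + 0.52*2 = 4.91
i=3: S_3 = 3.87 + 0.52*3 = 5.43
i=4: S_4 = 3.87 + 0.52*4 = 5.95
i=5: S_5 = 3.87 + 0.52*5 = 6.47
The first 6 terms are: [3.87, 4.39, 4.91, 5.43, 5.95, 6.47]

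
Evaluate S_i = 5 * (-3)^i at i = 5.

S_5 = 5 * (-3)^5 = 5 * -243 = -1215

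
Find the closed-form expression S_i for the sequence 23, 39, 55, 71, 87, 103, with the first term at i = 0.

Check differences: 39 - 23 = 16
55 - 39 = 16
Common difference d = 16.
First term a = 23.
Formula: S_i = 23 + 16*i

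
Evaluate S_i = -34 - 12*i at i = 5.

S_5 = -34 + -12*5 = -34 + -60 = -94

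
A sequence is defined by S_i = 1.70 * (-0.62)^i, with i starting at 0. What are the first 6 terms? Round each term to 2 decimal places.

This is a geometric sequence.
i=0: S_0 = 1.7 * (-0.62)^0 = 1.7
i=1: S_1 = 1.7 * (-0.62)^1 ≈ -1.05
i=2: S_2 = 1.7 * (-0.62)^2 ≈ 0.65
i=3: S_3 = 1.7 * (-0.62)^3 ≈ -0.41
i=4: S_4 = 1.7 * (-0.62)^4 ≈ 0.25
i=5: S_5 = 1.7 * (-0.62)^5 ≈ -0.16
The first 6 terms are: [1.7, -1.05, 0.65, -0.41, 0.25, -0.16]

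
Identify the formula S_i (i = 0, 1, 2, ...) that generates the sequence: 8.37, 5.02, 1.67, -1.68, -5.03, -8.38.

Check differences: 5.02 - 8.37 = -3.35
1.67 - 5.02 = -3.35
Common difference d = -3.35.
First term a = 8.37.
Formula: S_i = 8.37 - 3.35*i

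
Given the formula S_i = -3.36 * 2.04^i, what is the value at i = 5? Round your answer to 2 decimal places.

S_5 = -3.36 * 2.04^5 ≈ -3.36 * 35.3306 ≈ -118.71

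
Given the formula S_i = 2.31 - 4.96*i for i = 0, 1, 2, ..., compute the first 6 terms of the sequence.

This is an arithmetic sequence.
i=0: S_0 = 2.31 + -4.96*0 = 2.31
i=1: S_1 = 2.31 + -4.96*1 = -2.65
i=2: S_2 = 2.31 + -4.96*2 = -7.61
i=3: S_3 = 2.31 + -4.96*3 = -12.57
i=4: S_4 = 2.31 + -4.96*4 = -17.53
i=5: S_5 = 2.31 + -4.96*5 = -22.49
The first 6 terms are: [2.31, -2.65, -7.61, -12.57, -17.53, -22.49]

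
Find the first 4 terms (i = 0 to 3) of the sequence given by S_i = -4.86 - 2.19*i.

This is an arithmetic sequence.
i=0: S_0 = -4.86 + -2.19*0 = -4.86
i=1: S_1 = -4.86 + -2.19*1 = -7.05
i=2: S_2 = -4.86 + -2.19*2 = -9.24
i=3: S_3 = -4.86 + -2.19*3 = -11.43
The first 4 terms are: [-4.86, -7.05, -9.24, -11.43]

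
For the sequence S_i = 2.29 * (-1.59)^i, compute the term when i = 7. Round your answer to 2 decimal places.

S_7 = 2.29 * (-1.59)^7 ≈ 2.29 * -25.6909 ≈ -58.83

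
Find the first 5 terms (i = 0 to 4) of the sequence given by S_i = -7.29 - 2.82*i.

This is an arithmetic sequence.
i=0: S_0 = -7.29 + -2.82*0 = -7.29
i=1: S_1 = -7.29 + -2.82*1 = -10.11
i=2: S_2 = -7.29 + -2.82*2 = -12.93
i=3: S_3 = -7.29 + -2.82*3 = -15.75
i=4: S_4 = -7.29 + -2.82*4 = -18.57
The first 5 terms are: [-7.29, -10.11, -12.93, -15.75, -18.57]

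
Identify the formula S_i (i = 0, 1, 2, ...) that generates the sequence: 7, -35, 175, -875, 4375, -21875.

Check ratios: -35 / 7 = -5.0
Common ratio r = -5.
First term a = 7.
Formula: S_i = 7 * (-5)^i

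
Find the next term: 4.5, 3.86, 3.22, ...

Differences: 3.86 - 4.5 = -0.64
This is an arithmetic sequence with common difference d = -0.64.
Next term = 3.22 + -0.64 = 2.58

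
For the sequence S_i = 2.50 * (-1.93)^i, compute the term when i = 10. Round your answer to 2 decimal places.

S_10 = 2.5 * (-1.93)^10 ≈ 2.5 * 717.089 ≈ 1792.72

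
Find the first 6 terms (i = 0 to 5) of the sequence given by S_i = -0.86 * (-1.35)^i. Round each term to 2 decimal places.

This is a geometric sequence.
i=0: S_0 = -0.86 * (-1.35)^0 = -0.86
i=1: S_1 = -0.86 * (-1.35)^1 ≈ 1.16
i=2: S_2 = -0.86 * (-1.35)^2 ≈ -1.57
i=3: S_3 = -0.86 * (-1.35)^3 ≈ 2.12
i=4: S_4 = -0.86 * (-1.35)^4 ≈ -2.86
i=5: S_5 = -0.86 * (-1.35)^5 ≈ 3.86
The first 6 terms are: [-0.86, 1.16, -1.57, 2.12, -2.86, 3.86]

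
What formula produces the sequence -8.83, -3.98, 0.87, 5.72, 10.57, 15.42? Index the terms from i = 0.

Check differences: -3.98 - -8.83 = 4.85
0.87 - -3.98 = 4.85
Common difference d = 4.85.
First term a = -8.83.
Formula: S_i = -8.83 + 4.85*i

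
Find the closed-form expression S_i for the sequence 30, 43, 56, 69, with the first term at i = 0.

Check differences: 43 - 30 = 13
56 - 43 = 13
Common difference d = 13.
First term a = 30.
Formula: S_i = 30 + 13*i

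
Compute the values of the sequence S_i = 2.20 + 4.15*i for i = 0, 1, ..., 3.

This is an arithmetic sequence.
i=0: S_0 = 2.2 + 4.15*0 = 2.2
i=1: S_1 = 2.2 + 4.15*1 = 6.35
i=2: S_2 = 2.2 + 4.15*2 = 10.5
i=3: S_3 = 2.2 + 4.15*3 = 14.65
The first 4 terms are: [2.2, 6.35, 10.5, 14.65]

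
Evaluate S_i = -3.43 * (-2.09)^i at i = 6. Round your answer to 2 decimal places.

S_6 = -3.43 * (-2.09)^6 ≈ -3.43 * 83.3446 ≈ -285.87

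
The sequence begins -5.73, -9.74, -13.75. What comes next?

Differences: -9.74 - -5.73 = -4.01
This is an arithmetic sequence with common difference d = -4.01.
Next term = -13.75 + -4.01 = -17.76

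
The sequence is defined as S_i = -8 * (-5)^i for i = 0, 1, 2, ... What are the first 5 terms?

This is a geometric sequence.
i=0: S_0 = -8 * (-5)^0 = -8
i=1: S_1 = -8 * (-5)^1 = 40
i=2: S_2 = -8 * (-5)^2 = -200
i=3: S_3 = -8 * (-5)^3 = 1000
i=4: S_4 = -8 * (-5)^4 = -5000
The first 5 terms are: [-8, 40, -200, 1000, -5000]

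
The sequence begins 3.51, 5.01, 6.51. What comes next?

Differences: 5.01 - 3.51 = 1.5
This is an arithmetic sequence with common difference d = 1.5.
Next term = 6.51 + 1.5 = 8.01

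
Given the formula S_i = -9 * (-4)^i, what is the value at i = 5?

S_5 = -9 * (-4)^5 = -9 * -1024 = 9216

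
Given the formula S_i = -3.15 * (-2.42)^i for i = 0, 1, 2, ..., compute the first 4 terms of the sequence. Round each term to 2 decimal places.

This is a geometric sequence.
i=0: S_0 = -3.15 * (-2.42)^0 = -3.15
i=1: S_1 = -3.15 * (-2.42)^1 ≈ 7.62
i=2: S_2 = -3.15 * (-2.42)^2 ≈ -18.45
i=3: S_3 = -3.15 * (-2.42)^3 ≈ 44.64
The first 4 terms are: [-3.15, 7.62, -18.45, 44.64]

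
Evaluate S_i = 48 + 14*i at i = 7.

S_7 = 48 + 14*7 = 48 + 98 = 146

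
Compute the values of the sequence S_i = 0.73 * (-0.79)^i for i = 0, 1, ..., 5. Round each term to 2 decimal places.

This is a geometric sequence.
i=0: S_0 = 0.73 * (-0.79)^0 = 0.73
i=1: S_1 = 0.73 * (-0.79)^1 ≈ -0.58
i=2: S_2 = 0.73 * (-0.79)^2 ≈ 0.46
i=3: S_3 = 0.73 * (-0.79)^3 ≈ -0.36
i=4: S_4 = 0.73 * (-0.79)^4 ≈ 0.28
i=5: S_5 = 0.73 * (-0.79)^5 ≈ -0.22
The first 6 terms are: [0.73, -0.58, 0.46, -0.36, 0.28, -0.22]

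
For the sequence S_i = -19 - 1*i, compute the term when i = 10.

S_10 = -19 + -1*10 = -19 + -10 = -29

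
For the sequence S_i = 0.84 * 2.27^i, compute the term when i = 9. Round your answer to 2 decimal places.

S_9 = 0.84 * 2.27^9 ≈ 0.84 * 1600.4154 ≈ 1344.35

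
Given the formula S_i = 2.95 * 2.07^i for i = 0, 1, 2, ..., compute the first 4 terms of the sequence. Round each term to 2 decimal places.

This is a geometric sequence.
i=0: S_0 = 2.95 * 2.07^0 = 2.95
i=1: S_1 = 2.95 * 2.07^1 ≈ 6.11
i=2: S_2 = 2.95 * 2.07^2 ≈ 12.64
i=3: S_3 = 2.95 * 2.07^3 ≈ 26.17
The first 4 terms are: [2.95, 6.11, 12.64, 26.17]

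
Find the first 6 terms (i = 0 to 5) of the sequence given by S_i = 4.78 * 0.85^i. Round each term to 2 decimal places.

This is a geometric sequence.
i=0: S_0 = 4.78 * 0.85^0 = 4.78
i=1: S_1 = 4.78 * 0.85^1 ≈ 4.06
i=2: S_2 = 4.78 * 0.85^2 ≈ 3.45
i=3: S_3 = 4.78 * 0.85^3 ≈ 2.94
i=4: S_4 = 4.78 * 0.85^4 ≈ 2.5
i=5: S_5 = 4.78 * 0.85^5 ≈ 2.12
The first 6 terms are: [4.78, 4.06, 3.45, 2.94, 2.5, 2.12]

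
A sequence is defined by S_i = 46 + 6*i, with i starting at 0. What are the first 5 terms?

This is an arithmetic sequence.
i=0: S_0 = 46 + 6*0 = 46
i=1: S_1 = 46 + 6*1 = 52
i=2: S_2 = 46 + 6*2 = 58
i=3: S_3 = 46 + 6*3 = 64
i=4: S_4 = 46 + 6*4 = 70
The first 5 terms are: [46, 52, 58, 64, 70]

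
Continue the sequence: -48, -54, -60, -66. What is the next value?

Differences: -54 - -48 = -6
This is an arithmetic sequence with common difference d = -6.
Next term = -66 + -6 = -72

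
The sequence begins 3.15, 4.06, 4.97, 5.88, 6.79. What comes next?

Differences: 4.06 - 3.15 = 0.91
This is an arithmetic sequence with common difference d = 0.91.
Next term = 6.79 + 0.91 = 7.7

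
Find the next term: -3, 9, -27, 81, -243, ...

Ratios: 9 / -3 = -3.0
This is a geometric sequence with common ratio r = -3.
Next term = -243 * -3 = 729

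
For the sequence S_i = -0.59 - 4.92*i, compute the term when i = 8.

S_8 = -0.59 + -4.92*8 = -0.59 + -39.36 = -39.95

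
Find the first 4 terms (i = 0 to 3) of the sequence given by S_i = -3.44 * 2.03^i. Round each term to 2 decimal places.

This is a geometric sequence.
i=0: S_0 = -3.44 * 2.03^0 = -3.44
i=1: S_1 = -3.44 * 2.03^1 ≈ -6.98
i=2: S_2 = -3.44 * 2.03^2 ≈ -14.18
i=3: S_3 = -3.44 * 2.03^3 ≈ -28.78
The first 4 terms are: [-3.44, -6.98, -14.18, -28.78]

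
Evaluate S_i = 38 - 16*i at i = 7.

S_7 = 38 + -16*7 = 38 + -112 = -74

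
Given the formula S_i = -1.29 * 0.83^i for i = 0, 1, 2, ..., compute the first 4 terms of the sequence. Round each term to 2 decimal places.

This is a geometric sequence.
i=0: S_0 = -1.29 * 0.83^0 = -1.29
i=1: S_1 = -1.29 * 0.83^1 ≈ -1.07
i=2: S_2 = -1.29 * 0.83^2 ≈ -0.89
i=3: S_3 = -1.29 * 0.83^3 ≈ -0.74
The first 4 terms are: [-1.29, -1.07, -0.89, -0.74]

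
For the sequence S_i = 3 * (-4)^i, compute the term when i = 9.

S_9 = 3 * (-4)^9 = 3 * -262144 = -786432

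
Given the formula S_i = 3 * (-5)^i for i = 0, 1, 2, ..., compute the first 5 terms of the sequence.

This is a geometric sequence.
i=0: S_0 = 3 * (-5)^0 = 3
i=1: S_1 = 3 * (-5)^1 = -15
i=2: S_2 = 3 * (-5)^2 = 75
i=3: S_3 = 3 * (-5)^3 = -375
i=4: S_4 = 3 * (-5)^4 = 1875
The first 5 terms are: [3, -15, 75, -375, 1875]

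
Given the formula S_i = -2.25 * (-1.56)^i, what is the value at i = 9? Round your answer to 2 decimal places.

S_9 = -2.25 * (-1.56)^9 ≈ -2.25 * -54.7169 ≈ 123.11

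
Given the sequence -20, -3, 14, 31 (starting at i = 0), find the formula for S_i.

Check differences: -3 - -20 = 17
14 - -3 = 17
Common difference d = 17.
First term a = -20.
Formula: S_i = -20 + 17*i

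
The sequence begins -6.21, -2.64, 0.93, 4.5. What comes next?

Differences: -2.64 - -6.21 = 3.57
This is an arithmetic sequence with common difference d = 3.57.
Next term = 4.5 + 3.57 = 8.07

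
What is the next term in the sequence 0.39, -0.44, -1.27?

Differences: -0.44 - 0.39 = -0.83
This is an arithmetic sequence with common difference d = -0.83.
Next term = -1.27 + -0.83 = -2.1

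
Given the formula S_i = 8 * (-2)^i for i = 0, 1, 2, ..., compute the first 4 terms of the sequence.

This is a geometric sequence.
i=0: S_0 = 8 * (-2)^0 = 8
i=1: S_1 = 8 * (-2)^1 = -16
i=2: S_2 = 8 * (-2)^2 = 32
i=3: S_3 = 8 * (-2)^3 = -64
The first 4 terms are: [8, -16, 32, -64]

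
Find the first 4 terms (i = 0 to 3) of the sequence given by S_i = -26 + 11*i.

This is an arithmetic sequence.
i=0: S_0 = -26 + 11*0 = -26
i=1: S_1 = -26 + 11*1 = -15
i=2: S_2 = -26 + 11*2 = -4
i=3: S_3 = -26 + 11*3 = 7
The first 4 terms are: [-26, -15, -4, 7]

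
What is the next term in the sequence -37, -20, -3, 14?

Differences: -20 - -37 = 17
This is an arithmetic sequence with common difference d = 17.
Next term = 14 + 17 = 31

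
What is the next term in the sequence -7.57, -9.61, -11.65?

Differences: -9.61 - -7.57 = -2.04
This is an arithmetic sequence with common difference d = -2.04.
Next term = -11.65 + -2.04 = -13.69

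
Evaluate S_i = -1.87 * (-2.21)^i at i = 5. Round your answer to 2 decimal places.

S_5 = -1.87 * (-2.21)^5 ≈ -1.87 * -52.7183 ≈ 98.58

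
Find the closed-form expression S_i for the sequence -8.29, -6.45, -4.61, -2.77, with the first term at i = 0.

Check differences: -6.45 - -8.29 = 1.84
-4.61 - -6.45 = 1.84
Common difference d = 1.84.
First term a = -8.29.
Formula: S_i = -8.29 + 1.84*i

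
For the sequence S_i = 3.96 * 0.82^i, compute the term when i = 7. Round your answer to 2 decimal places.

S_7 = 3.96 * 0.82^7 ≈ 3.96 * 0.2493 ≈ 0.99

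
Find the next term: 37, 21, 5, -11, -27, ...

Differences: 21 - 37 = -16
This is an arithmetic sequence with common difference d = -16.
Next term = -27 + -16 = -43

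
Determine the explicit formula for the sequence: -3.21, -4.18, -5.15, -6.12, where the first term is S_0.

Check differences: -4.18 - -3.21 = -0.97
-5.15 - -4.18 = -0.97
Common difference d = -0.97.
First term a = -3.21.
Formula: S_i = -3.21 - 0.97*i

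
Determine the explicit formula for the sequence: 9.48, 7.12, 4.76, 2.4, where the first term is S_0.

Check differences: 7.12 - 9.48 = -2.36
4.76 - 7.12 = -2.36
Common difference d = -2.36.
First term a = 9.48.
Formula: S_i = 9.48 - 2.36*i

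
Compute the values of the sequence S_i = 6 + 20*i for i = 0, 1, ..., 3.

This is an arithmetic sequence.
i=0: S_0 = 6 + 20*0 = 6
i=1: S_1 = 6 + 20*1 = 26
i=2: S_2 = 6 + 20*2 = 46
i=3: S_3 = 6 + 20*3 = 66
The first 4 terms are: [6, 26, 46, 66]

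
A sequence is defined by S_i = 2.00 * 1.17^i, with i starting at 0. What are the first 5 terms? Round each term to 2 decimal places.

This is a geometric sequence.
i=0: S_0 = 2.0 * 1.17^0 = 2.0
i=1: S_1 = 2.0 * 1.17^1 = 2.34
i=2: S_2 = 2.0 * 1.17^2 ≈ 2.74
i=3: S_3 = 2.0 * 1.17^3 ≈ 3.2
i=4: S_4 = 2.0 * 1.17^4 ≈ 3.75
The first 5 terms are: [2.0, 2.34, 2.74, 3.2, 3.75]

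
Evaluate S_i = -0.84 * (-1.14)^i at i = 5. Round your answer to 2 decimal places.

S_5 = -0.84 * (-1.14)^5 ≈ -0.84 * -1.9254 ≈ 1.62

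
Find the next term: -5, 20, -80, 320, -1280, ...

Ratios: 20 / -5 = -4.0
This is a geometric sequence with common ratio r = -4.
Next term = -1280 * -4 = 5120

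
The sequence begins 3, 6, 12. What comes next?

Ratios: 6 / 3 = 2.0
This is a geometric sequence with common ratio r = 2.
Next term = 12 * 2 = 24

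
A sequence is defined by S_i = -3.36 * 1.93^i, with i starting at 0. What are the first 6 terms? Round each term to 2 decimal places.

This is a geometric sequence.
i=0: S_0 = -3.36 * 1.93^0 = -3.36
i=1: S_1 = -3.36 * 1.93^1 ≈ -6.48
i=2: S_2 = -3.36 * 1.93^2 ≈ -12.52
i=3: S_3 = -3.36 * 1.93^3 ≈ -24.16
i=4: S_4 = -3.36 * 1.93^4 ≈ -46.62
i=5: S_5 = -3.36 * 1.93^5 ≈ -89.98
The first 6 terms are: [-3.36, -6.48, -12.52, -24.16, -46.62, -89.98]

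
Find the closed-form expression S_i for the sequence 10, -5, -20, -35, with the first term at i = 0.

Check differences: -5 - 10 = -15
-20 - -5 = -15
Common difference d = -15.
First term a = 10.
Formula: S_i = 10 - 15*i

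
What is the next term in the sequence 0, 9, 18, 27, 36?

Differences: 9 - 0 = 9
This is an arithmetic sequence with common difference d = 9.
Next term = 36 + 9 = 45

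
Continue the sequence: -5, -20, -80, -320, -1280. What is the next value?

Ratios: -20 / -5 = 4.0
This is a geometric sequence with common ratio r = 4.
Next term = -1280 * 4 = -5120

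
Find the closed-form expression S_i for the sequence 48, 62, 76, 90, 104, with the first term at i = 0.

Check differences: 62 - 48 = 14
76 - 62 = 14
Common difference d = 14.
First term a = 48.
Formula: S_i = 48 + 14*i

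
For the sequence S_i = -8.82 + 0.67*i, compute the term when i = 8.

S_8 = -8.82 + 0.67*8 = -8.82 + 5.36 = -3.46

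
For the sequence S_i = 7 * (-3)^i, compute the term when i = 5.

S_5 = 7 * (-3)^5 = 7 * -243 = -1701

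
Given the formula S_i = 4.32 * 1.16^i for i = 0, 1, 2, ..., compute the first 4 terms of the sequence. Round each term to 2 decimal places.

This is a geometric sequence.
i=0: S_0 = 4.32 * 1.16^0 = 4.32
i=1: S_1 = 4.32 * 1.16^1 ≈ 5.01
i=2: S_2 = 4.32 * 1.16^2 ≈ 5.81
i=3: S_3 = 4.32 * 1.16^3 ≈ 6.74
The first 4 terms are: [4.32, 5.01, 5.81, 6.74]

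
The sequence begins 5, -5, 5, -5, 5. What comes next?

Ratios: -5 / 5 = -1.0
This is a geometric sequence with common ratio r = -1.
Next term = 5 * -1 = -5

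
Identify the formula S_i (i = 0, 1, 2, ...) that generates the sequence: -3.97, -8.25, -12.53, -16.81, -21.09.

Check differences: -8.25 - -3.97 = -4.28
-12.53 - -8.25 = -4.28
Common difference d = -4.28.
First term a = -3.97.
Formula: S_i = -3.97 - 4.28*i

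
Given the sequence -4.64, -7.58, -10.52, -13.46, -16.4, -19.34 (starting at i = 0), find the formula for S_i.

Check differences: -7.58 - -4.64 = -2.94
-10.52 - -7.58 = -2.94
Common difference d = -2.94.
First term a = -4.64.
Formula: S_i = -4.64 - 2.94*i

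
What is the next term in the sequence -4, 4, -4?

Ratios: 4 / -4 = -1.0
This is a geometric sequence with common ratio r = -1.
Next term = -4 * -1 = 4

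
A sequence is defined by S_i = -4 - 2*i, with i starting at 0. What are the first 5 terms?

This is an arithmetic sequence.
i=0: S_0 = -4 + -2*0 = -4
i=1: S_1 = -4 + -2*1 = -6
i=2: S_2 = -4 + -2*2 = -8
i=3: S_3 = -4 + -2*3 = -10
i=4: S_4 = -4 + -2*4 = -12
The first 5 terms are: [-4, -6, -8, -10, -12]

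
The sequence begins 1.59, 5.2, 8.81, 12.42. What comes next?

Differences: 5.2 - 1.59 = 3.61
This is an arithmetic sequence with common difference d = 3.61.
Next term = 12.42 + 3.61 = 16.03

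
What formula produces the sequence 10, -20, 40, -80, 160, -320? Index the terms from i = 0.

Check ratios: -20 / 10 = -2.0
Common ratio r = -2.
First term a = 10.
Formula: S_i = 10 * (-2)^i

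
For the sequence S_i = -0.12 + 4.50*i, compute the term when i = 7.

S_7 = -0.12 + 4.5*7 = -0.12 + 31.5 = 31.38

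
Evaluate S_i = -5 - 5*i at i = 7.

S_7 = -5 + -5*7 = -5 + -35 = -40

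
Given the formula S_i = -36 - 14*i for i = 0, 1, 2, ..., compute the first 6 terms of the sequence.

This is an arithmetic sequence.
i=0: S_0 = -36 + -14*0 = -36
i=1: S_1 = -36 + -14*1 = -50
i=2: S_2 = -36 + -14*2 = -64
i=3: S_3 = -36 + -14*3 = -78
i=4: S_4 = -36 + -14*4 = -92
i=5: S_5 = -36 + -14*5 = -106
The first 6 terms are: [-36, -50, -64, -78, -92, -106]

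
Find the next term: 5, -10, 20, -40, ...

Ratios: -10 / 5 = -2.0
This is a geometric sequence with common ratio r = -2.
Next term = -40 * -2 = 80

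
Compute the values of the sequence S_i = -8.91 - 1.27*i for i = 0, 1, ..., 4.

This is an arithmetic sequence.
i=0: S_0 = -8.91 + -1.27*0 = -8.91
i=1: S_1 = -8.91 + -1.27*1 = -10.18
i=2: S_2 = -8.91 + -1.27*2 = -11.45
i=3: S_3 = -8.91 + -1.27*3 = -12.72
i=4: S_4 = -8.91 + -1.27*4 = -13.99
The first 5 terms are: [-8.91, -10.18, -11.45, -12.72, -13.99]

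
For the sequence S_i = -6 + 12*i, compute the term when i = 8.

S_8 = -6 + 12*8 = -6 + 96 = 90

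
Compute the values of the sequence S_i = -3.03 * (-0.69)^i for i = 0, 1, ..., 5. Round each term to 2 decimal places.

This is a geometric sequence.
i=0: S_0 = -3.03 * (-0.69)^0 = -3.03
i=1: S_1 = -3.03 * (-0.69)^1 ≈ 2.09
i=2: S_2 = -3.03 * (-0.69)^2 ≈ -1.44
i=3: S_3 = -3.03 * (-0.69)^3 ≈ 1.0
i=4: S_4 = -3.03 * (-0.69)^4 ≈ -0.69
i=5: S_5 = -3.03 * (-0.69)^5 ≈ 0.47
The first 6 terms are: [-3.03, 2.09, -1.44, 1.0, -0.69, 0.47]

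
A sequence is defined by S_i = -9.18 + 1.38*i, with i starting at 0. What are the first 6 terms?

This is an arithmetic sequence.
i=0: S_0 = -9.18 + 1.38*0 = -9.18
i=1: S_1 = -9.18 + 1.38*1 = -7.8
i=2: S_2 = -9.18 + 1.38*2 = -6.42
i=3: S_3 = -9.18 + 1.38*3 = -5.04
i=4: S_4 = -9.18 + 1.38*4 = -3.66
i=5: S_5 = -9.18 + 1.38*5 = -2.28
The first 6 terms are: [-9.18, -7.8, -6.42, -5.04, -3.66, -2.28]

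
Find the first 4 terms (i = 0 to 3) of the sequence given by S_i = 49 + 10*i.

This is an arithmetic sequence.
i=0: S_0 = 49 + 10*0 = 49
i=1: S_1 = 49 + 10*1 = 59
i=2: S_2 = 49 + 10*2 = 69
i=3: S_3 = 49 + 10*3 = 79
The first 4 terms are: [49, 59, 69, 79]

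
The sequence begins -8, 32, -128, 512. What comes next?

Ratios: 32 / -8 = -4.0
This is a geometric sequence with common ratio r = -4.
Next term = 512 * -4 = -2048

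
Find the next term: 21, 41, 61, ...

Differences: 41 - 21 = 20
This is an arithmetic sequence with common difference d = 20.
Next term = 61 + 20 = 81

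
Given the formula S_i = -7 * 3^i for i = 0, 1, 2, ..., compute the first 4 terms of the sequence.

This is a geometric sequence.
i=0: S_0 = -7 * 3^0 = -7
i=1: S_1 = -7 * 3^1 = -21
i=2: S_2 = -7 * 3^2 = -63
i=3: S_3 = -7 * 3^3 = -189
The first 4 terms are: [-7, -21, -63, -189]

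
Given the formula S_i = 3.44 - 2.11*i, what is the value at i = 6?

S_6 = 3.44 + -2.11*6 = 3.44 + -12.66 = -9.22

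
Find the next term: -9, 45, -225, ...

Ratios: 45 / -9 = -5.0
This is a geometric sequence with common ratio r = -5.
Next term = -225 * -5 = 1125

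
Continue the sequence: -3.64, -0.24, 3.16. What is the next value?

Differences: -0.24 - -3.64 = 3.4
This is an arithmetic sequence with common difference d = 3.4.
Next term = 3.16 + 3.4 = 6.56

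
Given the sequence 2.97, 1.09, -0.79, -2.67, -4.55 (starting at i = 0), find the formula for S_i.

Check differences: 1.09 - 2.97 = -1.88
-0.79 - 1.09 = -1.88
Common difference d = -1.88.
First term a = 2.97.
Formula: S_i = 2.97 - 1.88*i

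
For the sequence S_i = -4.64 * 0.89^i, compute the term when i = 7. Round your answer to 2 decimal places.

S_7 = -4.64 * 0.89^7 ≈ -4.64 * 0.4423 ≈ -2.05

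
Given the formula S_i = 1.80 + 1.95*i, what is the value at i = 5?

S_5 = 1.8 + 1.95*5 = 1.8 + 9.75 = 11.55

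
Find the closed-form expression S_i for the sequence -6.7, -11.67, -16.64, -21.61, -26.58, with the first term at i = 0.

Check differences: -11.67 - -6.7 = -4.97
-16.64 - -11.67 = -4.97
Common difference d = -4.97.
First term a = -6.7.
Formula: S_i = -6.70 - 4.97*i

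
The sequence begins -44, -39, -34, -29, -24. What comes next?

Differences: -39 - -44 = 5
This is an arithmetic sequence with common difference d = 5.
Next term = -24 + 5 = -19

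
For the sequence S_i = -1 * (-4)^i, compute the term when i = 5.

S_5 = -1 * (-4)^5 = -1 * -1024 = 1024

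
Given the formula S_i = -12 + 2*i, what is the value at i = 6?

S_6 = -12 + 2*6 = -12 + 12 = 0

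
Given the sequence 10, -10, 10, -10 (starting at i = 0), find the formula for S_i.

Check ratios: -10 / 10 = -1.0
Common ratio r = -1.
First term a = 10.
Formula: S_i = 10 * (-1)^i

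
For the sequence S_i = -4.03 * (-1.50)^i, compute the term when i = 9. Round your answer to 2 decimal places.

S_9 = -4.03 * (-1.5)^9 ≈ -4.03 * -38.4434 ≈ 154.93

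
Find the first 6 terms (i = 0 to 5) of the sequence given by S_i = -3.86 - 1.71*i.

This is an arithmetic sequence.
i=0: S_0 = -3.86 + -1.71*0 = -3.86
i=1: S_1 = -3.86 + -1.71*1 = -5.57
i=2: S_2 = -3.86 + -1.71*2 = -7.28
i=3: S_3 = -3.86 + -1.71*3 = -8.99
i=4: S_4 = -3.86 + -1.71*4 = -10.7
i=5: S_5 = -3.86 + -1.71*5 = -12.41
The first 6 terms are: [-3.86, -5.57, -7.28, -8.99, -10.7, -12.41]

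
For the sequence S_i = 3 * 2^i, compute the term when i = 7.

S_7 = 3 * 2^7 = 3 * 128 = 384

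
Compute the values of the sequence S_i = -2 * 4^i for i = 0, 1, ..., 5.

This is a geometric sequence.
i=0: S_0 = -2 * 4^0 = -2
i=1: S_1 = -2 * 4^1 = -8
i=2: S_2 = -2 * 4^2 = -32
i=3: S_3 = -2 * 4^3 = -128
i=4: S_4 = -2 * 4^4 = -512
i=5: S_5 = -2 * 4^5 = -2048
The first 6 terms are: [-2, -8, -32, -128, -512, -2048]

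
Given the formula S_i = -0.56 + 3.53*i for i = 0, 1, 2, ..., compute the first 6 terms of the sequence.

This is an arithmetic sequence.
i=0: S_0 = -0.56 + 3.53*0 = -0.56
i=1: S_1 = -0.56 + 3.53*1 = 2.97
i=2: S_2 = -0.56 + 3.53*2 = 6.5
i=3: S_3 = -0.56 + 3.53*3 = 10.03
i=4: S_4 = -0.56 + 3.53*4 = 13.56
i=5: S_5 = -0.56 + 3.53*5 = 17.09
The first 6 terms are: [-0.56, 2.97, 6.5, 10.03, 13.56, 17.09]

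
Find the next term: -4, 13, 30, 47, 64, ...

Differences: 13 - -4 = 17
This is an arithmetic sequence with common difference d = 17.
Next term = 64 + 17 = 81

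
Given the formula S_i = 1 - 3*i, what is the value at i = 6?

S_6 = 1 + -3*6 = 1 + -18 = -17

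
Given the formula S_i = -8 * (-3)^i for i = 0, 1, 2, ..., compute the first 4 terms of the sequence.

This is a geometric sequence.
i=0: S_0 = -8 * (-3)^0 = -8
i=1: S_1 = -8 * (-3)^1 = 24
i=2: S_2 = -8 * (-3)^2 = -72
i=3: S_3 = -8 * (-3)^3 = 216
The first 4 terms are: [-8, 24, -72, 216]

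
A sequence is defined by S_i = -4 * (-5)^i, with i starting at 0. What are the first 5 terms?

This is a geometric sequence.
i=0: S_0 = -4 * (-5)^0 = -4
i=1: S_1 = -4 * (-5)^1 = 20
i=2: S_2 = -4 * (-5)^2 = -100
i=3: S_3 = -4 * (-5)^3 = 500
i=4: S_4 = -4 * (-5)^4 = -2500
The first 5 terms are: [-4, 20, -100, 500, -2500]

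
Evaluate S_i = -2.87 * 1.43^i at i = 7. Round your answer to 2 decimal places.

S_7 = -2.87 * 1.43^7 ≈ -2.87 * 12.2279 ≈ -35.09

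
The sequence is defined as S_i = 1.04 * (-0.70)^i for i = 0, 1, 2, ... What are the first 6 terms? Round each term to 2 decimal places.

This is a geometric sequence.
i=0: S_0 = 1.04 * (-0.7)^0 = 1.04
i=1: S_1 = 1.04 * (-0.7)^1 ≈ -0.73
i=2: S_2 = 1.04 * (-0.7)^2 ≈ 0.51
i=3: S_3 = 1.04 * (-0.7)^3 ≈ -0.36
i=4: S_4 = 1.04 * (-0.7)^4 ≈ 0.25
i=5: S_5 = 1.04 * (-0.7)^5 ≈ -0.17
The first 6 terms are: [1.04, -0.73, 0.51, -0.36, 0.25, -0.17]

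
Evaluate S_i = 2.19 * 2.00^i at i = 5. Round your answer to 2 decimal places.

S_5 = 2.19 * 2.0^5 = 2.19 * 32 = 70.08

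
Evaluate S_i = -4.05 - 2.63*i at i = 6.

S_6 = -4.05 + -2.63*6 = -4.05 + -15.78 = -19.83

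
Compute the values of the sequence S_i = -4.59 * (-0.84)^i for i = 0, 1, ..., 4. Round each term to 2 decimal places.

This is a geometric sequence.
i=0: S_0 = -4.59 * (-0.84)^0 = -4.59
i=1: S_1 = -4.59 * (-0.84)^1 ≈ 3.86
i=2: S_2 = -4.59 * (-0.84)^2 ≈ -3.24
i=3: S_3 = -4.59 * (-0.84)^3 ≈ 2.72
i=4: S_4 = -4.59 * (-0.84)^4 ≈ -2.29
The first 5 terms are: [-4.59, 3.86, -3.24, 2.72, -2.29]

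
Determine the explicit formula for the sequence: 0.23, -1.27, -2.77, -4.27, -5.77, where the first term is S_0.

Check differences: -1.27 - 0.23 = -1.5
-2.77 - -1.27 = -1.5
Common difference d = -1.5.
First term a = 0.23.
Formula: S_i = 0.23 - 1.50*i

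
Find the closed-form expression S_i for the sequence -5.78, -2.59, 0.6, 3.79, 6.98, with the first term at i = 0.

Check differences: -2.59 - -5.78 = 3.19
0.6 - -2.59 = 3.19
Common difference d = 3.19.
First term a = -5.78.
Formula: S_i = -5.78 + 3.19*i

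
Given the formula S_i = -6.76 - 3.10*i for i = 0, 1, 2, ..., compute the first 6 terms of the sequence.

This is an arithmetic sequence.
i=0: S_0 = -6.76 + -3.1*0 = -6.76
i=1: S_1 = -6.76 + -3.1*1 = -9.86
i=2: S_2 = -6.76 + -3.1*2 = -12.96
i=3: S_3 = -6.76 + -3.1*3 = -16.06
i=4: S_4 = -6.76 + -3.1*4 = -19.16
i=5: S_5 = -6.76 + -3.1*5 = -22.26
The first 6 terms are: [-6.76, -9.86, -12.96, -16.06, -19.16, -22.26]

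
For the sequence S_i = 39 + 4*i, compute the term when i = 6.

S_6 = 39 + 4*6 = 39 + 24 = 63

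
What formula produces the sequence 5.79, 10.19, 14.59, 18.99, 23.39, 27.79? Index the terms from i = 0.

Check differences: 10.19 - 5.79 = 4.4
14.59 - 10.19 = 4.4
Common difference d = 4.4.
First term a = 5.79.
Formula: S_i = 5.79 + 4.40*i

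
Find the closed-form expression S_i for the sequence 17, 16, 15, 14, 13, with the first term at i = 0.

Check differences: 16 - 17 = -1
15 - 16 = -1
Common difference d = -1.
First term a = 17.
Formula: S_i = 17 - 1*i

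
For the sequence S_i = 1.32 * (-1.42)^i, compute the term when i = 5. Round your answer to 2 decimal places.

S_5 = 1.32 * (-1.42)^5 ≈ 1.32 * -5.7735 ≈ -7.62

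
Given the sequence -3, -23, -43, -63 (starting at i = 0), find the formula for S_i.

Check differences: -23 - -3 = -20
-43 - -23 = -20
Common difference d = -20.
First term a = -3.
Formula: S_i = -3 - 20*i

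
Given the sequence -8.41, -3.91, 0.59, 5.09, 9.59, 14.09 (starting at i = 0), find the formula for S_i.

Check differences: -3.91 - -8.41 = 4.5
0.59 - -3.91 = 4.5
Common difference d = 4.5.
First term a = -8.41.
Formula: S_i = -8.41 + 4.50*i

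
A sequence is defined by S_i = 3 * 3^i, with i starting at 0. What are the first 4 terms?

This is a geometric sequence.
i=0: S_0 = 3 * 3^0 = 3
i=1: S_1 = 3 * 3^1 = 9
i=2: S_2 = 3 * 3^2 = 27
i=3: S_3 = 3 * 3^3 = 81
The first 4 terms are: [3, 9, 27, 81]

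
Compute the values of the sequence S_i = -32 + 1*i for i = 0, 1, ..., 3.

This is an arithmetic sequence.
i=0: S_0 = -32 + 1*0 = -32
i=1: S_1 = -32 + 1*1 = -31
i=2: S_2 = -32 + 1*2 = -30
i=3: S_3 = -32 + 1*3 = -29
The first 4 terms are: [-32, -31, -30, -29]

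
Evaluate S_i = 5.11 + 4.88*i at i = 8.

S_8 = 5.11 + 4.88*8 = 5.11 + 39.04 = 44.15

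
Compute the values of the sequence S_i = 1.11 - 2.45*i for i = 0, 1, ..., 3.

This is an arithmetic sequence.
i=0: S_0 = 1.11 + -2.45*0 = 1.11
i=1: S_1 = 1.11 + -2.45*1 = -1.34
i=2: S_2 = 1.11 + -2.45*2 = -3.79
i=3: S_3 = 1.11 + -2.45*3 = -6.24
The first 4 terms are: [1.11, -1.34, -3.79, -6.24]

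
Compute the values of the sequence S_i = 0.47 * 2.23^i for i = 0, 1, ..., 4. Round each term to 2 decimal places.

This is a geometric sequence.
i=0: S_0 = 0.47 * 2.23^0 = 0.47
i=1: S_1 = 0.47 * 2.23^1 ≈ 1.05
i=2: S_2 = 0.47 * 2.23^2 ≈ 2.34
i=3: S_3 = 0.47 * 2.23^3 ≈ 5.21
i=4: S_4 = 0.47 * 2.23^4 ≈ 11.62
The first 5 terms are: [0.47, 1.05, 2.34, 5.21, 11.62]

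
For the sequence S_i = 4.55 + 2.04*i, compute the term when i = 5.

S_5 = 4.55 + 2.04*5 = 4.55 + 10.2 = 14.75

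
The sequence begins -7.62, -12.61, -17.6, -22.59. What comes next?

Differences: -12.61 - -7.62 = -4.99
This is an arithmetic sequence with common difference d = -4.99.
Next term = -22.59 + -4.99 = -27.58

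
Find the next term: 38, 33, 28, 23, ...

Differences: 33 - 38 = -5
This is an arithmetic sequence with common difference d = -5.
Next term = 23 + -5 = 18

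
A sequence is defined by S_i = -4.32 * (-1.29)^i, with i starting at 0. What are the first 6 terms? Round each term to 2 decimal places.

This is a geometric sequence.
i=0: S_0 = -4.32 * (-1.29)^0 = -4.32
i=1: S_1 = -4.32 * (-1.29)^1 ≈ 5.57
i=2: S_2 = -4.32 * (-1.29)^2 ≈ -7.19
i=3: S_3 = -4.32 * (-1.29)^3 ≈ 9.27
i=4: S_4 = -4.32 * (-1.29)^4 ≈ -11.96
i=5: S_5 = -4.32 * (-1.29)^5 ≈ 15.43
The first 6 terms are: [-4.32, 5.57, -7.19, 9.27, -11.96, 15.43]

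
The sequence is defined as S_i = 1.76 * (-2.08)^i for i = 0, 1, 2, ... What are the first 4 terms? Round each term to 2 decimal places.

This is a geometric sequence.
i=0: S_0 = 1.76 * (-2.08)^0 = 1.76
i=1: S_1 = 1.76 * (-2.08)^1 ≈ -3.66
i=2: S_2 = 1.76 * (-2.08)^2 ≈ 7.61
i=3: S_3 = 1.76 * (-2.08)^3 ≈ -15.84
The first 4 terms are: [1.76, -3.66, 7.61, -15.84]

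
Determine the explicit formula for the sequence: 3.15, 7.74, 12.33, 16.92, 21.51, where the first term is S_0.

Check differences: 7.74 - 3.15 = 4.59
12.33 - 7.74 = 4.59
Common difference d = 4.59.
First term a = 3.15.
Formula: S_i = 3.15 + 4.59*i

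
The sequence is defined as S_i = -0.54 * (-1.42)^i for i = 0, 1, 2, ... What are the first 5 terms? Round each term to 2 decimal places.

This is a geometric sequence.
i=0: S_0 = -0.54 * (-1.42)^0 = -0.54
i=1: S_1 = -0.54 * (-1.42)^1 ≈ 0.77
i=2: S_2 = -0.54 * (-1.42)^2 ≈ -1.09
i=3: S_3 = -0.54 * (-1.42)^3 ≈ 1.55
i=4: S_4 = -0.54 * (-1.42)^4 ≈ -2.2
The first 5 terms are: [-0.54, 0.77, -1.09, 1.55, -2.2]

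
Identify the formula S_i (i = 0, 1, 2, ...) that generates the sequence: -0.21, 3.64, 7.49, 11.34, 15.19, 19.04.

Check differences: 3.64 - -0.21 = 3.85
7.49 - 3.64 = 3.85
Common difference d = 3.85.
First term a = -0.21.
Formula: S_i = -0.21 + 3.85*i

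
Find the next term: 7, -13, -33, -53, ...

Differences: -13 - 7 = -20
This is an arithmetic sequence with common difference d = -20.
Next term = -53 + -20 = -73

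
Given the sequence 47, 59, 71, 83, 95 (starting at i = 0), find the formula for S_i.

Check differences: 59 - 47 = 12
71 - 59 = 12
Common difference d = 12.
First term a = 47.
Formula: S_i = 47 + 12*i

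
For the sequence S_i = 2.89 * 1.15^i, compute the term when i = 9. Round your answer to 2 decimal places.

S_9 = 2.89 * 1.15^9 ≈ 2.89 * 3.5179 ≈ 10.17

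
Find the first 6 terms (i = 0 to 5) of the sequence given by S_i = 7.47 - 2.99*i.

This is an arithmetic sequence.
i=0: S_0 = 7.47 + -2.99*0 = 7.47
i=1: S_1 = 7.47 + -2.99*1 = 4.48
i=2: S_2 = 7.47 + -2.99*2 = 1.49
i=3: S_3 = 7.47 + -2.99*3 = -1.5
i=4: S_4 = 7.47 + -2.99*4 = -4.49
i=5: S_5 = 7.47 + -2.99*5 = -7.48
The first 6 terms are: [7.47, 4.48, 1.49, -1.5, -4.49, -7.48]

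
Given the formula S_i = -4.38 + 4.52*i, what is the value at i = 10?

S_10 = -4.38 + 4.52*10 = -4.38 + 45.2 = 40.82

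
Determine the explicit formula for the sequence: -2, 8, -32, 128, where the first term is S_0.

Check ratios: 8 / -2 = -4.0
Common ratio r = -4.
First term a = -2.
Formula: S_i = -2 * (-4)^i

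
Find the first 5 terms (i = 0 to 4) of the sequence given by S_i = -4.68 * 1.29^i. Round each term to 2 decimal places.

This is a geometric sequence.
i=0: S_0 = -4.68 * 1.29^0 = -4.68
i=1: S_1 = -4.68 * 1.29^1 ≈ -6.04
i=2: S_2 = -4.68 * 1.29^2 ≈ -7.79
i=3: S_3 = -4.68 * 1.29^3 ≈ -10.05
i=4: S_4 = -4.68 * 1.29^4 ≈ -12.96
The first 5 terms are: [-4.68, -6.04, -7.79, -10.05, -12.96]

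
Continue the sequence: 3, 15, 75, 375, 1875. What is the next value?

Ratios: 15 / 3 = 5.0
This is a geometric sequence with common ratio r = 5.
Next term = 1875 * 5 = 9375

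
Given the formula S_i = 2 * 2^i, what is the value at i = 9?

S_9 = 2 * 2^9 = 2 * 512 = 1024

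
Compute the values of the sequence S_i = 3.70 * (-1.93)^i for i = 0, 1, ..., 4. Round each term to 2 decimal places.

This is a geometric sequence.
i=0: S_0 = 3.7 * (-1.93)^0 = 3.7
i=1: S_1 = 3.7 * (-1.93)^1 ≈ -7.14
i=2: S_2 = 3.7 * (-1.93)^2 ≈ 13.78
i=3: S_3 = 3.7 * (-1.93)^3 ≈ -26.6
i=4: S_4 = 3.7 * (-1.93)^4 ≈ 51.34
The first 5 terms are: [3.7, -7.14, 13.78, -26.6, 51.34]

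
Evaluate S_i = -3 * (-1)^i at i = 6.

S_6 = -3 * (-1)^6 = -3 * 1 = -3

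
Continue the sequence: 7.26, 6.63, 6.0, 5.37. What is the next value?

Differences: 6.63 - 7.26 = -0.63
This is an arithmetic sequence with common difference d = -0.63.
Next term = 5.37 + -0.63 = 4.74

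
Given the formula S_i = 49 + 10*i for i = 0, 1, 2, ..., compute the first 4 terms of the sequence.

This is an arithmetic sequence.
i=0: S_0 = 49 + 10*0 = 49
i=1: S_1 = 49 + 10*1 = 59
i=2: S_2 = 49 + 10*2 = 69
i=3: S_3 = 49 + 10*3 = 79
The first 4 terms are: [49, 59, 69, 79]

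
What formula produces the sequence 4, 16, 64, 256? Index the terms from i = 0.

Check ratios: 16 / 4 = 4.0
Common ratio r = 4.
First term a = 4.
Formula: S_i = 4 * 4^i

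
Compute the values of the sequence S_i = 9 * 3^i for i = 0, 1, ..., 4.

This is a geometric sequence.
i=0: S_0 = 9 * 3^0 = 9
i=1: S_1 = 9 * 3^1 = 27
i=2: S_2 = 9 * 3^2 = 81
i=3: S_3 = 9 * 3^3 = 243
i=4: S_4 = 9 * 3^4 = 729
The first 5 terms are: [9, 27, 81, 243, 729]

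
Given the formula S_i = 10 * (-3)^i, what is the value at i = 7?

S_7 = 10 * (-3)^7 = 10 * -2187 = -21870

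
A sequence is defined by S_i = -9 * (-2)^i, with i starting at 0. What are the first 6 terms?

This is a geometric sequence.
i=0: S_0 = -9 * (-2)^0 = -9
i=1: S_1 = -9 * (-2)^1 = 18
i=2: S_2 = -9 * (-2)^2 = -36
i=3: S_3 = -9 * (-2)^3 = 72
i=4: S_4 = -9 * (-2)^4 = -144
i=5: S_5 = -9 * (-2)^5 = 288
The first 6 terms are: [-9, 18, -36, 72, -144, 288]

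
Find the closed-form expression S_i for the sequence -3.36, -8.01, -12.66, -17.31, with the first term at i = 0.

Check differences: -8.01 - -3.36 = -4.65
-12.66 - -8.01 = -4.65
Common difference d = -4.65.
First term a = -3.36.
Formula: S_i = -3.36 - 4.65*i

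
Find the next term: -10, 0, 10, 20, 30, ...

Differences: 0 - -10 = 10
This is an arithmetic sequence with common difference d = 10.
Next term = 30 + 10 = 40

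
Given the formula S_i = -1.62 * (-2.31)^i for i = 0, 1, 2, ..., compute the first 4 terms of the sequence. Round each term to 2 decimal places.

This is a geometric sequence.
i=0: S_0 = -1.62 * (-2.31)^0 = -1.62
i=1: S_1 = -1.62 * (-2.31)^1 ≈ 3.74
i=2: S_2 = -1.62 * (-2.31)^2 ≈ -8.64
i=3: S_3 = -1.62 * (-2.31)^3 ≈ 19.97
The first 4 terms are: [-1.62, 3.74, -8.64, 19.97]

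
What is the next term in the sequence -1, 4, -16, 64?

Ratios: 4 / -1 = -4.0
This is a geometric sequence with common ratio r = -4.
Next term = 64 * -4 = -256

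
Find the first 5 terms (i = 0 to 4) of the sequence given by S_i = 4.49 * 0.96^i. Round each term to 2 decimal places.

This is a geometric sequence.
i=0: S_0 = 4.49 * 0.96^0 = 4.49
i=1: S_1 = 4.49 * 0.96^1 ≈ 4.31
i=2: S_2 = 4.49 * 0.96^2 ≈ 4.14
i=3: S_3 = 4.49 * 0.96^3 ≈ 3.97
i=4: S_4 = 4.49 * 0.96^4 ≈ 3.81
The first 5 terms are: [4.49, 4.31, 4.14, 3.97, 3.81]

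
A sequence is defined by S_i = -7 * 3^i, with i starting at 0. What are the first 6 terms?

This is a geometric sequence.
i=0: S_0 = -7 * 3^0 = -7
i=1: S_1 = -7 * 3^1 = -21
i=2: S_2 = -7 * 3^2 = -63
i=3: S_3 = -7 * 3^3 = -189
i=4: S_4 = -7 * 3^4 = -567
i=5: S_5 = -7 * 3^5 = -1701
The first 6 terms are: [-7, -21, -63, -189, -567, -1701]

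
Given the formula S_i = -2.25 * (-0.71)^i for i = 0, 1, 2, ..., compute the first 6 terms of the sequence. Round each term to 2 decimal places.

This is a geometric sequence.
i=0: S_0 = -2.25 * (-0.71)^0 = -2.25
i=1: S_1 = -2.25 * (-0.71)^1 ≈ 1.6
i=2: S_2 = -2.25 * (-0.71)^2 ≈ -1.13
i=3: S_3 = -2.25 * (-0.71)^3 ≈ 0.81
i=4: S_4 = -2.25 * (-0.71)^4 ≈ -0.57
i=5: S_5 = -2.25 * (-0.71)^5 ≈ 0.41
The first 6 terms are: [-2.25, 1.6, -1.13, 0.81, -0.57, 0.41]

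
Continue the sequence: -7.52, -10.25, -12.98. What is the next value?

Differences: -10.25 - -7.52 = -2.73
This is an arithmetic sequence with common difference d = -2.73.
Next term = -12.98 + -2.73 = -15.71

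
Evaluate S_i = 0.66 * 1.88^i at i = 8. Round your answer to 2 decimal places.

S_8 = 0.66 * 1.88^8 ≈ 0.66 * 156.0496 ≈ 102.99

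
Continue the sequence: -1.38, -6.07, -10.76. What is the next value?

Differences: -6.07 - -1.38 = -4.69
This is an arithmetic sequence with common difference d = -4.69.
Next term = -10.76 + -4.69 = -15.45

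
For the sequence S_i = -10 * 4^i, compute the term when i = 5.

S_5 = -10 * 4^5 = -10 * 1024 = -10240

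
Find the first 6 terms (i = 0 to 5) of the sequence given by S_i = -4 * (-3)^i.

This is a geometric sequence.
i=0: S_0 = -4 * (-3)^0 = -4
i=1: S_1 = -4 * (-3)^1 = 12
i=2: S_2 = -4 * (-3)^2 = -36
i=3: S_3 = -4 * (-3)^3 = 108
i=4: S_4 = -4 * (-3)^4 = -324
i=5: S_5 = -4 * (-3)^5 = 972
The first 6 terms are: [-4, 12, -36, 108, -324, 972]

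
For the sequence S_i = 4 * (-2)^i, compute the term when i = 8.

S_8 = 4 * (-2)^8 = 4 * 256 = 1024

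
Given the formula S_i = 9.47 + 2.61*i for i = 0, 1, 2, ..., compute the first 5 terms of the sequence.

This is an arithmetic sequence.
i=0: S_0 = 9.47 + 2.61*0 = 9.47
i=1: S_1 = 9.47 + 2.61*1 = 12.08
i=2: S_2 = 9.47 + 2.61*2 = 14.69
i=3: S_3 = 9.47 + 2.61*3 = 17.3
i=4: S_4 = 9.47 + 2.61*4 = 19.91
The first 5 terms are: [9.47, 12.08, 14.69, 17.3, 19.91]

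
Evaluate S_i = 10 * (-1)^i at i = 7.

S_7 = 10 * (-1)^7 = 10 * -1 = -10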